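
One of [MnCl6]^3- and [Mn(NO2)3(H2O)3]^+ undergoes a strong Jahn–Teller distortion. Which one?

[MnCl6]^3-: Each chloride is −1; balancing the −3 overall charge requires Mn(III). Manganese is a group-7 element; Mn(III) is therefore d⁴. Chloride is a weak-field ligand for a first-row metal, so the complex is high-spin. The t₂g³e_g¹ (high-spin) configuration has an unevenly filled e_g set; the Jahn–Teller theorem predicts a tetragonal distortion (typically axial elongation) to lift the degeneracy.
[Mn(NO2)3(H2O)3]^+: Summing ligand charges against the +1 overall charge gives an oxidation state of +4 for manganese. Group 7 minus oxidation state 4 gives a d³ configuration. The d³ configuration leaves the e_g set evenly filled (or empty) — no strong Jahn–Teller driving force.

[MnCl6]^3-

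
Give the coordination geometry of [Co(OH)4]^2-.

Summing ligand charges against the −2 overall charge gives an oxidation state of +2 for cobalt.
Group 9 minus oxidation state 2 gives a d⁷ configuration.
Coordination number: 4.
Hydroxide is a weak-field ligand.
For a high-spin 3d d⁷ ion with weak-field ligands the small Δₜ gives little square-planar CFSE advantage, so four ligands adopt the sterically favoured tetrahedral geometry.

tetrahedral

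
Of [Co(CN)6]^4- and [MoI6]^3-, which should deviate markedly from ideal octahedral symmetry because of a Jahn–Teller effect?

[Co(CN)6]^4-

[Co(CN)6]^4-: Summing ligand charges against the −4 overall charge gives an oxidation state of +2 for cobalt. Group 9 minus oxidation state 2 gives a d⁷ configuration. Cyanide is a strong-field ligand (high in the spectrochemical series) for a first-row metal, so the complex is low-spin. The t₂g⁶e_g¹ (low-spin) configuration has an unevenly filled e_g set; the Jahn–Teller theorem predicts a tetragonal distortion (typically axial elongation) to lift the degeneracy.
[MoI6]^3-: Summing ligand charges against the −3 overall charge gives an oxidation state of +3 for molybdenum. Group 6 minus oxidation state 3 gives a d³ configuration. The d³ configuration leaves the e_g set evenly filled (or empty) — no strong Jahn–Teller driving force.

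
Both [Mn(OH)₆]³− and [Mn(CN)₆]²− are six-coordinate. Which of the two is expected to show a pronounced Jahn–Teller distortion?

[Mn(OH)₆]³−

[Mn(OH)₆]³−: Summing ligand charges against the −3 overall charge gives an oxidation state of +3 for manganese. Mn sits in group 7, so the d-electron count is 7 − 3 = 4. Hydroxide is a weak-field ligand for a first-row metal, so the complex is high-spin. The t₂g³e_g¹ (high-spin) configuration has an unevenly filled e_g set; the Jahn–Teller theorem predicts a tetragonal distortion (typically axial elongation) to lift the degeneracy.
[Mn(CN)₆]²−: Summing ligand charges against the −2 overall charge gives an oxidation state of +4 for manganese. Group 7 minus oxidation state 4 gives a d³ configuration. The d³ configuration leaves the e_g set evenly filled (or empty) — no strong Jahn–Teller driving force.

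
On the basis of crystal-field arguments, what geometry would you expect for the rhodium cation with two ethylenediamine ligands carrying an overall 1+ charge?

Ethylenediamine is neutral; balancing the +1 overall charge requires Rh(I).
Rh sits in group 9, so the d-electron count is 9 − 1 = 8.
Counting donor atoms: 2×ethylenediamine (bidentate) → 4 donors. Coordination number = 4.
A 4d d⁸ ion has a large crystal-field splitting; square planar leaves the high-energy d_{x²−y²} orbital empty and maximises CFSE.

square planar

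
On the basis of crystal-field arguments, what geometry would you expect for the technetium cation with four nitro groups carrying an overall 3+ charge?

tetrahedral

Each nitro (N-bound nitrite) is −1; balancing the +3 overall charge requires Tc(VII).
Group 7 minus oxidation state 7 gives a d⁰ configuration.
With 4 monodentate ligands the coordination number is 4.
A d⁰ ion has no crystal-field stabilisation preference between square planar and tetrahedral, so four ligands adopt the sterically favoured tetrahedral geometry.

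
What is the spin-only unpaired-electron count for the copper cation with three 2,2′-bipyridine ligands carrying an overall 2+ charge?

1

2,2′-bipyridine is neutral; balancing the +2 overall charge requires Cu(II).
Cu sits in group 11, so the d-electron count is 11 − 2 = 9.
Counting donor atoms: 3×2,2′-bipyridine (bidentate) → 6 donors. Coordination number = 6.
In an octahedral field the d⁹ configuration is t₂g⁶e_g³ (only one arrangement possible), giving 1 unpaired electron.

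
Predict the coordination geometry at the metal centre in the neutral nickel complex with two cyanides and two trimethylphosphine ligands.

square planar

Each cyanide is −1; trimethylphosphine is neutral; balancing the 0 overall charge requires Ni(II).
Ni sits in group 10, so the d-electron count is 10 − 2 = 8.
With 4 monodentate ligands the coordination number is 4.
Cyanide and trimethylphosphine are strong-field ligands (high in the spectrochemical series).
A 3d d⁸ ion with strong-field ligands gains enough CFSE to favour square planar over tetrahedral.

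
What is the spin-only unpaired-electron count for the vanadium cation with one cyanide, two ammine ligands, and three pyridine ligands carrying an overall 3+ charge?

1

Ligand charges: each cyanide is −1; ammonia is neutral; pyridine is neutral. With an overall charge of +3 the vanadium centre must be in the +4 oxidation state.
Vanadium is a group-5 element; V(IV) is therefore d¹.
In an octahedral field the d¹ configuration is t₂g¹e_g⁰ (only one arrangement possible), giving 1 unpaired electron.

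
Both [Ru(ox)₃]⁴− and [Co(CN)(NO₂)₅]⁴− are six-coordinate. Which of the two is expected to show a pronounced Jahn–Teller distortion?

[Co(CN)(NO₂)₅]⁴−

[Ru(ox)₃]⁴−: Summing ligand charges against the −4 overall charge gives an oxidation state of +2 for ruthenium. Ruthenium is a group-8 element; Ru(II) is therefore d⁶. A 4d ion has a large Δₒ and is invariably low-spin. The d⁶ configuration leaves the e_g set evenly filled (or empty) — no strong Jahn–Teller driving force.
[Co(CN)(NO₂)₅]⁴−: Each cyanide is −1; each nitro (N-bound nitrite) is −1; balancing the −4 overall charge requires Co(II). Group 9 minus oxidation state 2 gives a d⁷ configuration. Cyanide and nitro (N-bound nitrite) are strong-field ligands (high in the spectrochemical series) for a first-row metal, so the complex is low-spin. The t₂g⁶e_g¹ (low-spin) configuration has an unevenly filled e_g set; the Jahn–Teller theorem predicts a tetragonal distortion (typically axial elongation) to lift the degeneracy.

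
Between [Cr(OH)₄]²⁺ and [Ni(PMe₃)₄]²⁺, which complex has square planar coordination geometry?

[Ni(PMe₃)₄]²⁺

For [Cr(OH)₄]²⁺: Ligand charges: each hydroxide is −1. With an overall charge of +2 the chromium centre must be in the +6 oxidation state. Group 6 minus oxidation state 6 gives a d⁰ configuration. A d⁰ ion has no crystal-field stabilisation preference between square planar and tetrahedral, so four ligands adopt the sterically favoured tetrahedral geometry. → tetrahedral.
For [Ni(PMe₃)₄]²⁺: Ligand charges: trimethylphosphine is neutral. With an overall charge of +2 the nickel centre must be in the +2 oxidation state. Ni sits in group 10, so the d-electron count is 10 − 2 = 8. Trimethylphosphine is a strong-field ligand (high in the spectrochemical series). A 3d d⁸ ion with strong-field ligands gains enough CFSE to favour square planar over tetrahedral. → square planar.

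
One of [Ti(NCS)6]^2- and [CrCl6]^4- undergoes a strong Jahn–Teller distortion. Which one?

[CrCl6]^4-

[Ti(NCS)6]^2-: Ligand charges: each isothiocyanate is −1. With an overall charge of −2 the titanium centre must be in the +4 oxidation state. Ti sits in group 4, so the d-electron count is 4 − 4 = 0. The d⁰ configuration leaves the e_g set evenly filled (or empty) — no strong Jahn–Teller driving force.
[CrCl6]^4-: Ligand charges: each chloride is −1. With an overall charge of −4 the chromium centre must be in the +2 oxidation state. Chromium is a group-6 element; Cr(II) is therefore d⁴. Chloride is a weak-field ligand for a first-row metal, so the complex is high-spin. The t₂g³e_g¹ (high-spin) configuration has an unevenly filled e_g set; the Jahn–Teller theorem predicts a tetragonal distortion (typically axial elongation) to lift the degeneracy.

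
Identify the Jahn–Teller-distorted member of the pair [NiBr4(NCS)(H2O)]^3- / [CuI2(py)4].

[NiBr4(NCS)(H2O)]^3-: Ligand charges: each bromide is −1; each isothiocyanate is −1; water is neutral. With an overall charge of −3 the nickel centre must be in the +2 oxidation state. Ni sits in group 10, so the d-electron count is 10 − 2 = 8. The d⁸ configuration leaves the e_g set evenly filled (or empty) — no strong Jahn–Teller driving force.
[CuI2(py)4]: Ligand charges: each iodide is −1; pyridine is neutral. With an overall charge of 0 the copper centre must be in the +2 oxidation state. Copper is a group-11 element; Cu(II) is therefore d⁹. The t₂g⁶e_g³ configuration has an unevenly filled e_g set; the Jahn–Teller theorem predicts a tetragonal distortion (typically axial elongation) to lift the degeneracy.

[CuI2(py)4]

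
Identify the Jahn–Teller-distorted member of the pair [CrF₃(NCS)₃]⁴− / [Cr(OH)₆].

[CrF₃(NCS)₃]⁴−

[CrF₃(NCS)₃]⁴−: Ligand charges: each fluoride is −1; each isothiocyanate is −1. With an overall charge of −4 the chromium centre must be in the +2 oxidation state. Cr sits in group 6, so the d-electron count is 6 − 2 = 4. Fluoride and isothiocyanate are weak-field ligands for a first-row metal, so the complex is high-spin. The t₂g³e_g¹ (high-spin) configuration has an unevenly filled e_g set; the Jahn–Teller theorem predicts a tetragonal distortion (typically axial elongation) to lift the degeneracy.
[Cr(OH)₆]: Summing ligand charges against the 0 overall charge gives an oxidation state of +6 for chromium. Cr sits in group 6, so the d-electron count is 6 − 6 = 0. The d⁰ configuration leaves the e_g set evenly filled (or empty) — no strong Jahn–Teller driving force.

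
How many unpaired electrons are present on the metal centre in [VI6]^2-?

1

Each iodide is −1; balancing the −2 overall charge requires V(IV).
Vanadium is a group-5 element; V(IV) is therefore d¹.
In an octahedral field the d¹ configuration is t₂g¹e_g⁰ (only one arrangement possible), giving 1 unpaired electron.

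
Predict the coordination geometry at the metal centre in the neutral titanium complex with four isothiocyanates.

Ligand charges: each isothiocyanate is −1. With an overall charge of 0 the titanium centre must be in the +4 oxidation state.
Titanium is a group-4 element; Ti(IV) is therefore d⁰.
Coordination number: 4.
A d⁰ ion has no crystal-field stabilisation preference between square planar and tetrahedral, so four ligands adopt the sterically favoured tetrahedral geometry.

tetrahedral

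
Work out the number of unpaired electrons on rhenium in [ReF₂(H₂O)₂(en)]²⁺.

3

Each fluoride is −1; water is neutral; ethylenediamine is neutral; balancing the +2 overall charge requires Re(IV).
Group 7 minus oxidation state 4 gives a d³ configuration.
Counting donor atoms: 2×fluoride (monodentate) → 2 donors; 2×water (monodentate) → 2 donors; 1×ethylenediamine (bidentate) → 2 donors. Coordination number = 6.
In an octahedral field the d³ configuration is t₂g³e_g⁰ (only one arrangement possible), giving 3 unpaired electrons.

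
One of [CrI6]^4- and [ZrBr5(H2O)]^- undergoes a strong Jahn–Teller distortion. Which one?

[CrI6]^4-

[CrI6]^4-: Each iodide is −1; balancing the −4 overall charge requires Cr(II). Chromium is a group-6 element; Cr(II) is therefore d⁴. Iodide is a weak-field ligand for a first-row metal, so the complex is high-spin. The t₂g³e_g¹ (high-spin) configuration has an unevenly filled e_g set; the Jahn–Teller theorem predicts a tetragonal distortion (typically axial elongation) to lift the degeneracy.
[ZrBr5(H2O)]^-: Ligand charges: each bromide is −1; water is neutral. With an overall charge of −1 the zirconium centre must be in the +4 oxidation state. Zr sits in group 4, so the d-electron count is 4 − 4 = 0. The d⁰ configuration leaves the e_g set evenly filled (or empty) — no strong Jahn–Teller driving force.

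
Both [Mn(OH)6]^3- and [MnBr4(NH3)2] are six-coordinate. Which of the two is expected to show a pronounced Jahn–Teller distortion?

[Mn(OH)6]^3-

[Mn(OH)6]^3-: Ligand charges: each hydroxide is −1. With an overall charge of −3 the manganese centre must be in the +3 oxidation state. Manganese is a group-7 element; Mn(III) is therefore d⁴. Hydroxide is a weak-field ligand for a first-row metal, so the complex is high-spin. The t₂g³e_g¹ (high-spin) configuration has an unevenly filled e_g set; the Jahn–Teller theorem predicts a tetragonal distortion (typically axial elongation) to lift the degeneracy.
[MnBr4(NH3)2]: Summing ligand charges against the 0 overall charge gives an oxidation state of +4 for manganese. Manganese is a group-7 element; Mn(IV) is therefore d³. The d³ configuration leaves the e_g set evenly filled (or empty) — no strong Jahn–Teller driving force.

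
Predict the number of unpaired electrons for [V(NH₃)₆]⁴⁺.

Summing ligand charges against the +4 overall charge gives an oxidation state of +4 for vanadium.
Vanadium is a group-5 element; V(IV) is therefore d¹.
In an octahedral field the d¹ configuration is t₂g¹e_g⁰ (only one arrangement possible), giving 1 unpaired electron.

1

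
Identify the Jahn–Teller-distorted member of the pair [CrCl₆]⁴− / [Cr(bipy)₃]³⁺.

[CrCl₆]⁴−

[CrCl₆]⁴−: Ligand charges: each chloride is −1. With an overall charge of −4 the chromium centre must be in the +2 oxidation state. Cr sits in group 6, so the d-electron count is 6 − 2 = 4. Chloride is a weak-field ligand for a first-row metal, so the complex is high-spin. The t₂g³e_g¹ (high-spin) configuration has an unevenly filled e_g set; the Jahn–Teller theorem predicts a tetragonal distortion (typically axial elongation) to lift the degeneracy.
[Cr(bipy)₃]³⁺: Summing ligand charges against the +3 overall charge gives an oxidation state of +3 for chromium. Cr sits in group 6, so the d-electron count is 6 − 3 = 3. The d³ configuration leaves the e_g set evenly filled (or empty) — no strong Jahn–Teller driving force.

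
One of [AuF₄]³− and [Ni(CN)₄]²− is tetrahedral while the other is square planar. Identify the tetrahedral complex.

For [AuF₄]³−: Summing ligand charges against the −3 overall charge gives an oxidation state of +1 for gold. Group 11 minus oxidation state 1 gives a d¹⁰ configuration. A d¹⁰ ion has no crystal-field stabilisation preference between square planar and tetrahedral, so four ligands adopt the sterically favoured tetrahedral geometry. → tetrahedral.
For [Ni(CN)₄]²−: Each cyanide is −1; balancing the −2 overall charge requires Ni(II). Group 10 minus oxidation state 2 gives a d⁸ configuration. Cyanide is a strong-field ligand (high in the spectrochemical series). A 3d d⁸ ion with strong-field ligands gains enough CFSE to favour square planar over tetrahedral. → square planar.

[AuF₄]³−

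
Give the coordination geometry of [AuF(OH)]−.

Summing ligand charges against the −1 overall charge gives an oxidation state of +1 for gold.
Gold is a group-11 element; Au(I) is therefore d¹⁰.
Coordination number: 2.
A d¹⁰ ion with only two ligands adopts a linear arrangement (sp hybridisation; no CFSE preference).

linear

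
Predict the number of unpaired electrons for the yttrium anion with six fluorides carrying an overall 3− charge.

Each fluoride is −1; balancing the −3 overall charge requires Y(III).
Y sits in group 3, so the d-electron count is 3 − 3 = 0.
In an octahedral field the d⁰ configuration is t₂g⁰e_g⁰, giving 0 unpaired electrons.

0 unpaired electrons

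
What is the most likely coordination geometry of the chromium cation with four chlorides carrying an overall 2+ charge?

tetrahedral

Ligand charges: each chloride is −1. With an overall charge of +2 the chromium centre must be in the +6 oxidation state.
Group 6 minus oxidation state 6 gives a d⁰ configuration.
Coordination number: 4.
A d⁰ ion has no crystal-field stabilisation preference between square planar and tetrahedral, so four ligands adopt the sterically favoured tetrahedral geometry.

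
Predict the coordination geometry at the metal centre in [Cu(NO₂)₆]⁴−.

octahedral

Each nitro (N-bound nitrite) is −1; balancing the −4 overall charge requires Cu(II).
Cu sits in group 11, so the d-electron count is 11 − 2 = 9.
With 6 monodentate ligands the coordination number is 6.
Six donors around a single metal centre give an octahedral coordination sphere.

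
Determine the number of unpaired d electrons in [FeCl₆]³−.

5

Each chloride is −1; balancing the −3 overall charge requires Fe(III).
Fe sits in group 8, so the d-electron count is 8 − 3 = 5.
The spin state decides the count: Chloride is a weak-field ligand for a first-row metal, so the complex is high-spin.
An octahedral high-spin d⁵ ion is t₂g³e_g², giving 5 unpaired electrons.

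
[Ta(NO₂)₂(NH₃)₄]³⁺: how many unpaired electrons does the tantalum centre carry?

Ligand charges: each nitro (N-bound nitrite) is −1; ammonia is neutral. With an overall charge of +3 the tantalum centre must be in the +5 oxidation state.
Group 5 minus oxidation state 5 gives a d⁰ configuration.
In an octahedral field the d⁰ configuration is t₂g⁰e_g⁰, giving 0 unpaired electrons.

0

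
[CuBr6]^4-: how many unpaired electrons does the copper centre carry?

Ligand charges: each bromide is −1. With an overall charge of −4 the copper centre must be in the +2 oxidation state.
Copper is a group-11 element; Cu(II) is therefore d⁹.
In an octahedral field the d⁹ configuration is t₂g⁶e_g³ (only one arrangement possible), giving 1 unpaired electron.

1 unpaired electron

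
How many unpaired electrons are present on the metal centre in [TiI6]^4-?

Summing ligand charges against the −4 overall charge gives an oxidation state of +2 for titanium.
Ti sits in group 4, so the d-electron count is 4 − 2 = 2.
In an octahedral field the d² configuration is t₂g²e_g⁰ (only one arrangement possible), giving 2 unpaired electrons.

2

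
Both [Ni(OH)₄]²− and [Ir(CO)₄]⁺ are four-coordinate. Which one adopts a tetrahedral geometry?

[Ni(OH)₄]²−

For [Ni(OH)₄]²−: Summing ligand charges against the −2 overall charge gives an oxidation state of +2 for nickel. Ni sits in group 10, so the d-electron count is 10 − 2 = 8. Hydroxide is a weak-field ligand. With weak-field ligands the CFSE gain from square planar is small, so a 3d d⁸ ion takes the sterically preferred tetrahedral geometry. → tetrahedral.
For [Ir(CO)₄]⁺: Carbonyl is neutral; balancing the +1 overall charge requires Ir(I). Group 9 minus oxidation state 1 gives a d⁸ configuration. A 5d d⁸ ion has a large crystal-field splitting; square planar leaves the high-energy d_{x²−y²} orbital empty and maximises CFSE. → square planar.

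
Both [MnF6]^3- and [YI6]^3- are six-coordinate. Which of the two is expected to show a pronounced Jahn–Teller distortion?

[MnF6]^3-

[MnF6]^3-: Each fluoride is −1; balancing the −3 overall charge requires Mn(III). Group 7 minus oxidation state 3 gives a d⁴ configuration. Fluoride is a weak-field ligand for a first-row metal, so the complex is high-spin. The t₂g³e_g¹ (high-spin) configuration has an unevenly filled e_g set; the Jahn–Teller theorem predicts a tetragonal distortion (typically axial elongation) to lift the degeneracy.
[YI6]^3-: Summing ligand charges against the −3 overall charge gives an oxidation state of +3 for yttrium. Group 3 minus oxidation state 3 gives a d⁰ configuration. The d⁰ configuration leaves the e_g set evenly filled (or empty) — no strong Jahn–Teller driving force.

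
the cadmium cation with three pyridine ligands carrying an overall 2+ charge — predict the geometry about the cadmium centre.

Pyridine is neutral; balancing the +2 overall charge requires Cd(II).
Group 12 minus oxidation state 2 gives a d¹⁰ configuration.
With 3 monodentate ligands the coordination number is 3.
Three ligands around a d¹⁰ centre minimise repulsion in a trigonal-planar arrangement.

trigonal planar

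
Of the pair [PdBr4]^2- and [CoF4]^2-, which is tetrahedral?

For [PdBr4]^2-: Each bromide is −1; balancing the −2 overall charge requires Pd(II). Palladium is a group-10 element; Pd(II) is therefore d⁸. A 4d d⁸ ion has a large crystal-field splitting; square planar leaves the high-energy d_{x²−y²} orbital empty and maximises CFSE. → square planar.
For [CoF4]^2-: Ligand charges: each fluoride is −1. With an overall charge of −2 the cobalt centre must be in the +2 oxidation state. Group 9 minus oxidation state 2 gives a d⁷ configuration. For a high-spin 3d d⁷ ion with weak-field ligands the small Δₜ gives little square-planar CFSE advantage, so four ligands adopt the sterically favoured tetrahedral geometry. → tetrahedral.

[CoF4]^2-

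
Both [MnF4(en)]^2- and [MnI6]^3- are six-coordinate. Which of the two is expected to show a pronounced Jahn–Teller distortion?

[MnI6]^3-

[MnF4(en)]^2-: Each fluoride is −1; ethylenediamine is neutral; balancing the −2 overall charge requires Mn(II). Manganese is a group-7 element; Mn(II) is therefore d⁵. Fluoride is a weak-field ligand for a first-row metal, so the complex is high-spin. The d⁵ configuration leaves the e_g set evenly filled (or empty) — no strong Jahn–Teller driving force.
[MnI6]^3-: Each iodide is −1; balancing the −3 overall charge requires Mn(III). Manganese is a group-7 element; Mn(III) is therefore d⁴. Iodide is a weak-field ligand for a first-row metal, so the complex is high-spin. The t₂g³e_g¹ (high-spin) configuration has an unevenly filled e_g set; the Jahn–Teller theorem predicts a tetragonal distortion (typically axial elongation) to lift the degeneracy.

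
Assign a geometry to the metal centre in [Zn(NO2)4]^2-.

Summing ligand charges against the −2 overall charge gives an oxidation state of +2 for zinc.
Zinc is a group-12 element; Zn(II) is therefore d¹⁰.
With 4 monodentate ligands the coordination number is 4.
A d¹⁰ ion has no crystal-field stabilisation preference between square planar and tetrahedral, so four ligands adopt the sterically favoured tetrahedral geometry.

tetrahedral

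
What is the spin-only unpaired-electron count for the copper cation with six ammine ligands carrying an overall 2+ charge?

Ammonia is neutral; balancing the +2 overall charge requires Cu(II).
Copper is a group-11 element; Cu(II) is therefore d⁹.
In an octahedral field the d⁹ configuration is t₂g⁶e_g³ (only one arrangement possible), giving 1 unpaired electron.

1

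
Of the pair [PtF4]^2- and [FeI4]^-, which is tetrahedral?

[FeI4]^-

For [PtF4]^2-: Each fluoride is −1; balancing the −2 overall charge requires Pt(II). Group 10 minus oxidation state 2 gives a d⁸ configuration. A 5d d⁸ ion has a large crystal-field splitting; square planar leaves the high-energy d_{x²−y²} orbital empty and maximises CFSE. → square planar.
For [FeI4]^-: Ligand charges: each iodide is −1. With an overall charge of −1 the iron centre must be in the +3 oxidation state. Iron is a group-8 element; Fe(III) is therefore d⁵. A high-spin d⁵ ion has zero CFSE in either geometry, so four ligands adopt the sterically favoured tetrahedral geometry. → tetrahedral.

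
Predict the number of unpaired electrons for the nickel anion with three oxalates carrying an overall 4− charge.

2 unpaired electrons

Summing ligand charges against the −4 overall charge gives an oxidation state of +2 for nickel.
Group 10 minus oxidation state 2 gives a d⁸ configuration.
Counting donor atoms: 3×oxalate (bidentate) → 6 donors. Coordination number = 6.
In an octahedral field the d⁸ configuration is t₂g⁶e_g² (only one arrangement possible), giving 2 unpaired electrons.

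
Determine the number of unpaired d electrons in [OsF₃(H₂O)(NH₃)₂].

1

Summing ligand charges against the 0 overall charge gives an oxidation state of +3 for osmium.
Os sits in group 8, so the d-electron count is 8 − 3 = 5.
The spin state decides the count: a 5d ion has a large Δₒ and is invariably low-spin.
An octahedral low-spin d⁵ ion is t₂g⁵e_g⁰, giving 1 unpaired electron.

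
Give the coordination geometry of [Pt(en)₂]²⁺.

square planar

Ethylenediamine is neutral; balancing the +2 overall charge requires Pt(II).
Group 10 minus oxidation state 2 gives a d⁸ configuration.
Counting donor atoms: 2×ethylenediamine (bidentate) → 4 donors. Coordination number = 4.
A 5d d⁸ ion has a large crystal-field splitting; square planar leaves the high-energy d_{x²−y²} orbital empty and maximises CFSE.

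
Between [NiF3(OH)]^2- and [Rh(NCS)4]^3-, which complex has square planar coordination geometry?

[Rh(NCS)4]^3-

For [NiF3(OH)]^2-: Ligand charges: each fluoride is −1; each hydroxide is −1. With an overall charge of −2 the nickel centre must be in the +2 oxidation state. Ni sits in group 10, so the d-electron count is 10 − 2 = 8. Fluoride and hydroxide are weak-field ligands. With weak-field ligands the CFSE gain from square planar is small, so a 3d d⁸ ion takes the sterically preferred tetrahedral geometry. → tetrahedral.
For [Rh(NCS)4]^3-: Summing ligand charges against the −3 overall charge gives an oxidation state of +1 for rhodium. Rhodium is a group-9 element; Rh(I) is therefore d⁸. A 4d d⁸ ion has a large crystal-field splitting; square planar leaves the high-energy d_{x²−y²} orbital empty and maximises CFSE. → square planar.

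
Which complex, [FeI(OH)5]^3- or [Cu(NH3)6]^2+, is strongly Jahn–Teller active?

[Cu(NH3)6]^2+

[FeI(OH)5]^3-: Summing ligand charges against the −3 overall charge gives an oxidation state of +3 for iron. Fe sits in group 8, so the d-electron count is 8 − 3 = 5. Hydroxide and iodide are weak-field ligands for a first-row metal, so the complex is high-spin. The d⁵ configuration leaves the e_g set evenly filled (or empty) — no strong Jahn–Teller driving force.
[Cu(NH3)6]^2+: Ammonia is neutral; balancing the +2 overall charge requires Cu(II). Cu sits in group 11, so the d-electron count is 11 − 2 = 9. The t₂g⁶e_g³ configuration has an unevenly filled e_g set; the Jahn–Teller theorem predicts a tetragonal distortion (typically axial elongation) to lift the degeneracy.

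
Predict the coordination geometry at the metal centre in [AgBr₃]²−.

Summing ligand charges against the −2 overall charge gives an oxidation state of +1 for silver.
Ag sits in group 11, so the d-electron count is 11 − 1 = 10.
Coordination number: 3.
Three ligands around a d¹⁰ centre minimise repulsion in a trigonal-planar arrangement.

trigonal planar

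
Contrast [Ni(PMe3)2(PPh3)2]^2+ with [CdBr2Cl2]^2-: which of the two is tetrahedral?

[CdBr2Cl2]^2-

For [Ni(PMe3)2(PPh3)2]^2+: Summing ligand charges against the +2 overall charge gives an oxidation state of +2 for nickel. Ni sits in group 10, so the d-electron count is 10 − 2 = 8. Trimethylphosphine and triphenylphosphine are strong-field ligands (high in the spectrochemical series). A 3d d⁸ ion with strong-field ligands gains enough CFSE to favour square planar over tetrahedral. → square planar.
For [CdBr2Cl2]^2-: Each bromide is −1; each chloride is −1; balancing the −2 overall charge requires Cd(II). Cd sits in group 12, so the d-electron count is 12 − 2 = 10. A d¹⁰ ion has no crystal-field stabilisation preference between square planar and tetrahedral, so four ligands adopt the sterically favoured tetrahedral geometry. → tetrahedral.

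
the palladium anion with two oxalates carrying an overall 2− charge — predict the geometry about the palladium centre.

Summing ligand charges against the −2 overall charge gives an oxidation state of +2 for palladium.
Palladium is a group-10 element; Pd(II) is therefore d⁸.
Counting donor atoms: 2×oxalate (bidentate) → 4 donors. Coordination number = 4.
A 4d d⁸ ion has a large crystal-field splitting; square planar leaves the high-energy d_{x²−y²} orbital empty and maximises CFSE.

square planar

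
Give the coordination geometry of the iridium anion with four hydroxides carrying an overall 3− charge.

Each hydroxide is −1; balancing the −3 overall charge requires Ir(I).
Group 9 minus oxidation state 1 gives a d⁸ configuration.
Coordination number: 4.
A 5d d⁸ ion has a large crystal-field splitting; square planar leaves the high-energy d_{x²−y²} orbital empty and maximises CFSE.

square planar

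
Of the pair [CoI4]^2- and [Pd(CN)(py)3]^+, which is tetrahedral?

[CoI4]^2-

For [CoI4]^2-: Each iodide is −1; balancing the −2 overall charge requires Co(II). Co sits in group 9, so the d-electron count is 9 − 2 = 7. For a high-spin 3d d⁷ ion with weak-field ligands the small Δₜ gives little square-planar CFSE advantage, so four ligands adopt the sterically favoured tetrahedral geometry. → tetrahedral.
For [Pd(CN)(py)3]^+: Summing ligand charges against the +1 overall charge gives an oxidation state of +2 for palladium. Group 10 minus oxidation state 2 gives a d⁸ configuration. A 4d d⁸ ion has a large crystal-field splitting; square planar leaves the high-energy d_{x²−y²} orbital empty and maximises CFSE. → square planar.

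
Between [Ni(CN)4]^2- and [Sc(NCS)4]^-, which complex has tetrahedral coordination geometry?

For [Ni(CN)4]^2-: Each cyanide is −1; balancing the −2 overall charge requires Ni(II). Group 10 minus oxidation state 2 gives a d⁸ configuration. Cyanide is a strong-field ligand (high in the spectrochemical series). A 3d d⁸ ion with strong-field ligands gains enough CFSE to favour square planar over tetrahedral. → square planar.
For [Sc(NCS)4]^-: Each isothiocyanate is −1; balancing the −1 overall charge requires Sc(III). Group 3 minus oxidation state 3 gives a d⁰ configuration. A d⁰ ion has no crystal-field stabilisation preference between square planar and tetrahedral, so four ligands adopt the sterically favoured tetrahedral geometry. → tetrahedral.

[Sc(NCS)4]^-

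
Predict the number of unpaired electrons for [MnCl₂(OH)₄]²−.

Summing ligand charges against the −2 overall charge gives an oxidation state of +4 for manganese.
Mn sits in group 7, so the d-electron count is 7 − 4 = 3.
In an octahedral field the d³ configuration is t₂g³e_g⁰ (only one arrangement possible), giving 3 unpaired electrons.

3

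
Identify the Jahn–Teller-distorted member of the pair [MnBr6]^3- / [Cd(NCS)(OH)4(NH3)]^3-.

[MnBr6]^3-

[MnBr6]^3-: Ligand charges: each bromide is −1. With an overall charge of −3 the manganese centre must be in the +3 oxidation state. Mn sits in group 7, so the d-electron count is 7 − 3 = 4. Bromide is a weak-field ligand for a first-row metal, so the complex is high-spin. The t₂g³e_g¹ (high-spin) configuration has an unevenly filled e_g set; the Jahn–Teller theorem predicts a tetragonal distortion (typically axial elongation) to lift the degeneracy.
[Cd(NCS)(OH)4(NH3)]^3-: Ligand charges: each isothiocyanate is −1; each hydroxide is −1; ammonia is neutral. With an overall charge of −3 the cadmium centre must be in the +2 oxidation state. Cd sits in group 12, so the d-electron count is 12 − 2 = 10. The d¹⁰ configuration leaves the e_g set evenly filled (or empty) — no strong Jahn–Teller driving force.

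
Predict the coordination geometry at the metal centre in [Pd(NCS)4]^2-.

Ligand charges: each isothiocyanate is −1. With an overall charge of −2 the palladium centre must be in the +2 oxidation state.
Palladium is a group-10 element; Pd(II) is therefore d⁸.
With 4 monodentate ligands the coordination number is 4.
A 4d d⁸ ion has a large crystal-field splitting; square planar leaves the high-energy d_{x²−y²} orbital empty and maximises CFSE.

square planar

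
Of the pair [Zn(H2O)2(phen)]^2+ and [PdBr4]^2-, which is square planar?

For [Zn(H2O)2(phen)]^2+: Water is neutral; 1,10-phenanthroline is neutral; balancing the +2 overall charge requires Zn(II). Group 12 minus oxidation state 2 gives a d¹⁰ configuration. A d¹⁰ ion has no crystal-field stabilisation preference between square planar and tetrahedral, so four ligands adopt the sterically favoured tetrahedral geometry. → tetrahedral.
For [PdBr4]^2-: Ligand charges: each bromide is −1. With an overall charge of −2 the palladium centre must be in the +2 oxidation state. Group 10 minus oxidation state 2 gives a d⁸ configuration. A 4d d⁸ ion has a large crystal-field splitting; square planar leaves the high-energy d_{x²−y²} orbital empty and maximises CFSE. → square planar.

[PdBr4]^2-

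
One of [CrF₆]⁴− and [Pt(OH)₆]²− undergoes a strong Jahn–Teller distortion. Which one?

[CrF₆]⁴−

[CrF₆]⁴−: Ligand charges: each fluoride is −1. With an overall charge of −4 the chromium centre must be in the +2 oxidation state. Cr sits in group 6, so the d-electron count is 6 − 2 = 4. Fluoride is a weak-field ligand for a first-row metal, so the complex is high-spin. The t₂g³e_g¹ (high-spin) configuration has an unevenly filled e_g set; the Jahn–Teller theorem predicts a tetragonal distortion (typically axial elongation) to lift the degeneracy.
[Pt(OH)₆]²−: Ligand charges: each hydroxide is −1. With an overall charge of −2 the platinum centre must be in the +4 oxidation state. Platinum is a group-10 element; Pt(IV) is therefore d⁶. A 5d ion has a large Δₒ and is invariably low-spin. The d⁶ configuration leaves the e_g set evenly filled (or empty) — no strong Jahn–Teller driving force.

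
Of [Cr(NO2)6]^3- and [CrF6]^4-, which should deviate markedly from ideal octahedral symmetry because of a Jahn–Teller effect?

[Cr(NO2)6]^3-: Each nitro (N-bound nitrite) is −1; balancing the −3 overall charge requires Cr(III). Group 6 minus oxidation state 3 gives a d³ configuration. The d³ configuration leaves the e_g set evenly filled (or empty) — no strong Jahn–Teller driving force.
[CrF6]^4-: Summing ligand charges against the −4 overall charge gives an oxidation state of +2 for chromium. Cr sits in group 6, so the d-electron count is 6 − 2 = 4. Fluoride is a weak-field ligand for a first-row metal, so the complex is high-spin. The t₂g³e_g¹ (high-spin) configuration has an unevenly filled e_g set; the Jahn–Teller theorem predicts a tetragonal distortion (typically axial elongation) to lift the degeneracy.

[CrF6]^4-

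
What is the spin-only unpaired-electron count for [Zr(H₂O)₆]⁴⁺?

0

Water is neutral; balancing the +4 overall charge requires Zr(IV).
Zirconium is a group-4 element; Zr(IV) is therefore d⁰.
In an octahedral field the d⁰ configuration is t₂g⁰e_g⁰, giving 0 unpaired electrons.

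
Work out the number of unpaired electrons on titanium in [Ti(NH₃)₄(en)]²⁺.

2

Ammonia is neutral; ethylenediamine is neutral; balancing the +2 overall charge requires Ti(II).
Group 4 minus oxidation state 2 gives a d² configuration.
Counting donor atoms: 4×ammonia (monodentate) → 4 donors; 1×ethylenediamine (bidentate) → 2 donors. Coordination number = 6.
In an octahedral field the d² configuration is t₂g²e_g⁰ (only one arrangement possible), giving 2 unpaired electrons.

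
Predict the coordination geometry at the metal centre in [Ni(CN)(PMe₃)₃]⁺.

square planar

Ligand charges: each cyanide is −1; trimethylphosphine is neutral. With an overall charge of +1 the nickel centre must be in the +2 oxidation state.
Ni sits in group 10, so the d-electron count is 10 − 2 = 8.
With 4 monodentate ligands the coordination number is 4.
Cyanide and trimethylphosphine are strong-field ligands (high in the spectrochemical series).
A 3d d⁸ ion with strong-field ligands gains enough CFSE to favour square planar over tetrahedral.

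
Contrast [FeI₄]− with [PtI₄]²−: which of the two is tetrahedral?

[FeI₄]−

For [FeI₄]−: Summing ligand charges against the −1 overall charge gives an oxidation state of +3 for iron. Group 8 minus oxidation state 3 gives a d⁵ configuration. A high-spin d⁵ ion has zero CFSE in either geometry, so four ligands adopt the sterically favoured tetrahedral geometry. → tetrahedral.
For [PtI₄]²−: Summing ligand charges against the −2 overall charge gives an oxidation state of +2 for platinum. Group 10 minus oxidation state 2 gives a d⁸ configuration. A 5d d⁸ ion has a large crystal-field splitting; square planar leaves the high-energy d_{x²−y²} orbital empty and maximises CFSE. → square planar.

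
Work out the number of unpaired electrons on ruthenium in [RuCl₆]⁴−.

Each chloride is −1; balancing the −4 overall charge requires Ru(II).
Ru sits in group 8, so the d-electron count is 8 − 2 = 6.
The spin state decides the count: a 4d ion has a large Δₒ and is invariably low-spin.
An octahedral low-spin d⁶ ion is t₂g⁶e_g⁰, giving 0 unpaired electrons.

0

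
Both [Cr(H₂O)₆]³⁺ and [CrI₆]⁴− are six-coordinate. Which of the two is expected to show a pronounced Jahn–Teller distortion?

[Cr(H₂O)₆]³⁺: Summing ligand charges against the +3 overall charge gives an oxidation state of +3 for chromium. Group 6 minus oxidation state 3 gives a d³ configuration. The d³ configuration leaves the e_g set evenly filled (or empty) — no strong Jahn–Teller driving force.
[CrI₆]⁴−: Ligand charges: each iodide is −1. With an overall charge of −4 the chromium centre must be in the +2 oxidation state. Group 6 minus oxidation state 2 gives a d⁴ configuration. Iodide is a weak-field ligand for a first-row metal, so the complex is high-spin. The t₂g³e_g¹ (high-spin) configuration has an unevenly filled e_g set; the Jahn–Teller theorem predicts a tetragonal distortion (typically axial elongation) to lift the degeneracy.

[CrI₆]⁴−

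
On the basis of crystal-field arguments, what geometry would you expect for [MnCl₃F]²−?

Ligand charges: each chloride is −1; each fluoride is −1. With an overall charge of −2 the manganese centre must be in the +2 oxidation state.
Manganese is a group-7 element; Mn(II) is therefore d⁵.
With 4 monodentate ligands the coordination number is 4.
Chloride and fluoride are weak-field ligands.
A high-spin d⁵ ion has zero CFSE in either geometry, so four ligands adopt the sterically favoured tetrahedral geometry.

tetrahedral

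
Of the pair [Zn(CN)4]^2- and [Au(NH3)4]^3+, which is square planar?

For [Zn(CN)4]^2-: Summing ligand charges against the −2 overall charge gives an oxidation state of +2 for zinc. Zinc is a group-12 element; Zn(II) is therefore d¹⁰. A d¹⁰ ion has no crystal-field stabilisation preference between square planar and tetrahedral, so four ligands adopt the sterically favoured tetrahedral geometry. → tetrahedral.
For [Au(NH3)4]^3+: Ligand charges: ammonia is neutral. With an overall charge of +3 the gold centre must be in the +3 oxidation state. Group 11 minus oxidation state 3 gives a d⁸ configuration. A 5d d⁸ ion has a large crystal-field splitting; square planar leaves the high-energy d_{x²−y²} orbital empty and maximises CFSE. → square planar.

[Au(NH3)4]^3+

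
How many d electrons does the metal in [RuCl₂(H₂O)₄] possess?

d6

Ligand charges: each chloride is −1; water is neutral. With an overall charge of 0 the ruthenium centre must be in the +2 oxidation state.
Ru sits in group 8, so the d-electron count is 8 − 2 = 6.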